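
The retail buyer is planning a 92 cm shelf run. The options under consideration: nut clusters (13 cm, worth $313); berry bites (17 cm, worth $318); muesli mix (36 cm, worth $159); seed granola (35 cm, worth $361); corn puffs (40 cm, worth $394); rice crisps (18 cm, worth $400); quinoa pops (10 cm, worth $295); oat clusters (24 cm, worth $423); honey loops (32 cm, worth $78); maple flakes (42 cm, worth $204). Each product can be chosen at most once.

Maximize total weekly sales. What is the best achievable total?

1749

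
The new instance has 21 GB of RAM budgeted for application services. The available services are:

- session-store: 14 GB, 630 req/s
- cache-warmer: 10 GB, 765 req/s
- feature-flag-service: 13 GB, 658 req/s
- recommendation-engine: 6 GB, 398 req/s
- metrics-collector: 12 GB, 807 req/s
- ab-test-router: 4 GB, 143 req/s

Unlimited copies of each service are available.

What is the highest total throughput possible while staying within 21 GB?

The ratio ordering already packs tightly: 2×cache-warmer, 20 GB, 1530.
That's the maximum — no swap from here does better than 1530.

1530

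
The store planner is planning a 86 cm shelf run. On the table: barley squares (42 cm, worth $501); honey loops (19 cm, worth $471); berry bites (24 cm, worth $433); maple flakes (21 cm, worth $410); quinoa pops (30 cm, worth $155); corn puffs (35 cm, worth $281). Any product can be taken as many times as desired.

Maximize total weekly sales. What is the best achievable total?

Taking 4×honey loops: 76 cm used, 1884 in weekly sales.
No other feasible combination exceeds 1884.

1884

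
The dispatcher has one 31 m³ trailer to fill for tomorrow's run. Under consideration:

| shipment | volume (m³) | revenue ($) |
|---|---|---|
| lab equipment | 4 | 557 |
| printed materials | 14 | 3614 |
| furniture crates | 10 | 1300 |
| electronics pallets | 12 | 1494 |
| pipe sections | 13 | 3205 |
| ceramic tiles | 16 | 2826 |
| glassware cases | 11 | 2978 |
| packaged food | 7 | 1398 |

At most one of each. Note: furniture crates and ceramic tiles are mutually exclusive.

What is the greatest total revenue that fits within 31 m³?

7581

A density-first pass picks lab equipment + printed materials + glassware cases — 7149 at 29 m³.
Dropping lab equipment and printed materials frees 18 m³; slotting in pipe sections + packaged food (20 m³) lifts the total to 7581 at 31 m³.
Runner-up lab equipment + printed materials + pipe sections tops out at 7376.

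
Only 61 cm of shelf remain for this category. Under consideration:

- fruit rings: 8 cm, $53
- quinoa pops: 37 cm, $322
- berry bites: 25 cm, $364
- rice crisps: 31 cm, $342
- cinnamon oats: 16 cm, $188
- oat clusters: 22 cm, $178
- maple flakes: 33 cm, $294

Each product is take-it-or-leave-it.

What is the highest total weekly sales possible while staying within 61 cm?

By weekly sales per cm: berry bites 14.56, cinnamon oats 11.75, rice crisps 11.03 lead.
Taking the top-ratio products first gives fruit rings + berry bites + cinnamon oats for 605 (49 cm).
Replace fruit rings and cinnamon oats with rice crisps: the trade gains 101 net, giving 706 at 56 cm.

706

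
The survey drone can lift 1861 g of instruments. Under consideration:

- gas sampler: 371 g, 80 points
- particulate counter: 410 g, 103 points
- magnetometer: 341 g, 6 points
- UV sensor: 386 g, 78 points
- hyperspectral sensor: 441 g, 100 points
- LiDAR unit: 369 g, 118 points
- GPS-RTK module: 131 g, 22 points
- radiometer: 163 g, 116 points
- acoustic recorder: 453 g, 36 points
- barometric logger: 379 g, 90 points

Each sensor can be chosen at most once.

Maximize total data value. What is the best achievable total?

529

Taking the top-ratio sensors first gives particulate counter + hyperspectral sensor + LiDAR unit + radiometer + barometric logger for 527 (1762 g).
Replace hyperspectral sensor with gas sampler + GPS-RTK module: the trade gains 2 net, giving 529 at 1823 g.
Runner-up particulate counter + hyperspectral sensor + LiDAR unit + radiometer + barometric logger tops out at 527.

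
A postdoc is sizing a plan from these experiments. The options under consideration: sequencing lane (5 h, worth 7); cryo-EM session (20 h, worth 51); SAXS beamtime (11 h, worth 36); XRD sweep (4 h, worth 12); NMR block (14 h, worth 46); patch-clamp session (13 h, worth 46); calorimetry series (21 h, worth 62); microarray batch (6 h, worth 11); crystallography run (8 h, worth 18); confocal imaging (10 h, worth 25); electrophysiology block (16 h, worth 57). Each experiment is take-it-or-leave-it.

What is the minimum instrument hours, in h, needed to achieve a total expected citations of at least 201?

61

Minimise h subject to total expected citations ≥ 201.
SAXS beamtime + patch-clamp session + calorimetry series + electrophysiology block reaches 201 using 61 h.
No combination under 61 h hits 201.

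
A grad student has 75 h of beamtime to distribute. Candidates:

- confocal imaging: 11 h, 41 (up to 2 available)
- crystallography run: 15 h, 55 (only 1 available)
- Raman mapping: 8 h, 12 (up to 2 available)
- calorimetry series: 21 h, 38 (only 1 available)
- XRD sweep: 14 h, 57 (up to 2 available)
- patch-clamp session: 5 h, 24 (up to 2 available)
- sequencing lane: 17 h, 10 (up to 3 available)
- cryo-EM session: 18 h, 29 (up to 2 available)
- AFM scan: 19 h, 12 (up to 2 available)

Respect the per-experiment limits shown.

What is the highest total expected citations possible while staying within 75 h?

299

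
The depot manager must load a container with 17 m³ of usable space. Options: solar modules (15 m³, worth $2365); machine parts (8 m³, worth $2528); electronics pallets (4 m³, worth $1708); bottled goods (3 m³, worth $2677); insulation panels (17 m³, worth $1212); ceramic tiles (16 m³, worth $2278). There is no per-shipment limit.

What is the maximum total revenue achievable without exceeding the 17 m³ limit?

Density check — bottled goods 892.33, electronics pallets 427.00, machine parts 316.00, solar modules 157.67 are the best per m³.
Best packing: 5×bottled goods — 15 m³, 13385 total.
No other feasible combination exceeds 13385.

13385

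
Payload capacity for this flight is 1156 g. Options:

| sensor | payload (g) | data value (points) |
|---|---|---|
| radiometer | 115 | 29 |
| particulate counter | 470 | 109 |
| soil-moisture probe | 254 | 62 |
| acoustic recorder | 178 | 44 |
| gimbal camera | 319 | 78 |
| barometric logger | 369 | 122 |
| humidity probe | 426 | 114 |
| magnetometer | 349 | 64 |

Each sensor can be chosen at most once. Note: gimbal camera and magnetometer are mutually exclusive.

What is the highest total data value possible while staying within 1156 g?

314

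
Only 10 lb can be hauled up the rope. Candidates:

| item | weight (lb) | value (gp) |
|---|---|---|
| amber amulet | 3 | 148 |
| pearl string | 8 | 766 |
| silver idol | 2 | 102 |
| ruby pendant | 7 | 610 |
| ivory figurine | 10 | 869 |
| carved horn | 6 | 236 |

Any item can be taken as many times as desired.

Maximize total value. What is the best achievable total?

Greedy by ratio would take pearl string + silver idol: 10 lb used, total 868.
The 10 lb tied up in pearl string and silver idol is better spent on ivory figurine — total rises to 869 (10 lb).

869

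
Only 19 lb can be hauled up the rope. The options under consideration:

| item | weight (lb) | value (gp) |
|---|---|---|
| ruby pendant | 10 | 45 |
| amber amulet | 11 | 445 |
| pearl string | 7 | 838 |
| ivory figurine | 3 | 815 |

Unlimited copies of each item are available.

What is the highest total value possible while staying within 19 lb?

4890

Taking 6×ivory figurine: 18 lb used, 4890 in value.
That's the maximum — no swap from here does better than 4890.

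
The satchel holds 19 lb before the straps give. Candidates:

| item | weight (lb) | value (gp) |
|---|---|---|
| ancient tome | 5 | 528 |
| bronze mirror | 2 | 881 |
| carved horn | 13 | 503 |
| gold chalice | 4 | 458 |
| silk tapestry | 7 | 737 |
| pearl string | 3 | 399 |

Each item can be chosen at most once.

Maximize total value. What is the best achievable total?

2604

Ranking by ratio (value/lb): bronze mirror 440.50, pearl string 133.00, gold chalice 114.50, ancient tome 105.60.
Filling by ratio: ancient tome + bronze mirror + gold chalice + pearl string for 2266, with 5 lb left unused.
Dropping pearl string frees 3 lb; slotting in silk tapestry (7 lb) lifts the total to 2604 at 18 lb.
Nothing else within 19 lb beats 2604.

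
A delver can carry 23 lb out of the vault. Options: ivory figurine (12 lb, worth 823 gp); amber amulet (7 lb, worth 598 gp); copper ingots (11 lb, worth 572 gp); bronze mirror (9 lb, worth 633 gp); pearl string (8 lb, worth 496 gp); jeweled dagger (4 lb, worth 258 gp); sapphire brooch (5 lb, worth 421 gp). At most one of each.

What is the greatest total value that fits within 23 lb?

1679

Density check — amber amulet 85.43, sapphire brooch 84.20, bronze mirror 70.33, ivory figurine 68.58 are the best per lb.
The ratio heuristic lands on amber amulet + bronze mirror + sapphire brooch (1652) but leaves 2 lb idle.
Dropping bronze mirror and sapphire brooch frees 14 lb; slotting in ivory figurine + jeweled dagger (16 lb) lifts the total to 1679 at 23 lb.
That's the maximum — no swap from here does better than 1679.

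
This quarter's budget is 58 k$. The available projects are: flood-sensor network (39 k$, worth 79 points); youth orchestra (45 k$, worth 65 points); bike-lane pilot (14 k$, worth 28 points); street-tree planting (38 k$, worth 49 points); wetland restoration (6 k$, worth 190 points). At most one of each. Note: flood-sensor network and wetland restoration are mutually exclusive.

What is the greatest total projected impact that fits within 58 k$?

Taking bike-lane pilot + street-tree planting + wetland restoration: 58 k$ used, 267 in projected impact.
The closest alternative, youth orchestra + wetland restoration, reaches only 255.

267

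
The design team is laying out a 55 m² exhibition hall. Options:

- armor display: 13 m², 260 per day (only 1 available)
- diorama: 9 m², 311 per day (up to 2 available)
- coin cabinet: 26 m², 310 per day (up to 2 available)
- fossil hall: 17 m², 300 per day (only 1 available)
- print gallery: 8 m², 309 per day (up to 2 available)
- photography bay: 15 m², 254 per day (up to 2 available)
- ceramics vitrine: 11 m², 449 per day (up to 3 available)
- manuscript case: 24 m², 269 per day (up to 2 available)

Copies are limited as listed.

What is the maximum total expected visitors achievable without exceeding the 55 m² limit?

Filling by ratio: 2×print gallery + 3×ceramics vitrine for 1965, with 6 m² left unused.
The 16 m² tied up in 2×print gallery is better spent on 2×diorama — total rises to 1969 (51 m²).

1969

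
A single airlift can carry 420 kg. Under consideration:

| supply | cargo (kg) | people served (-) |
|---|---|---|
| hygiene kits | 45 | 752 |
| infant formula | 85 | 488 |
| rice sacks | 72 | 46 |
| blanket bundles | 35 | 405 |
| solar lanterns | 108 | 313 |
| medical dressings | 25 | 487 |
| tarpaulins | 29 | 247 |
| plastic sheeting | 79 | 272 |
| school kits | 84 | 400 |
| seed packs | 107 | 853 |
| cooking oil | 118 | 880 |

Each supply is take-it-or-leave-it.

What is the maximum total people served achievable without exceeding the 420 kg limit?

3865

Density check — medical dressings 19.48, hygiene kits 16.71, blanket bundles 11.57 are the best per kg.
Greedy by ratio would take hygiene kits + blanket bundles + medical dressings + tarpaulins + seed packs + cooking oil: 359 kg used, total 3624.
Dropping tarpaulins frees 29 kg; slotting in infant formula (85 kg) lifts the total to 3865 at 415 kg.
Runner-up hygiene kits + blanket bundles + medical dressings + school kits + seed packs + cooking oil tops out at 3777.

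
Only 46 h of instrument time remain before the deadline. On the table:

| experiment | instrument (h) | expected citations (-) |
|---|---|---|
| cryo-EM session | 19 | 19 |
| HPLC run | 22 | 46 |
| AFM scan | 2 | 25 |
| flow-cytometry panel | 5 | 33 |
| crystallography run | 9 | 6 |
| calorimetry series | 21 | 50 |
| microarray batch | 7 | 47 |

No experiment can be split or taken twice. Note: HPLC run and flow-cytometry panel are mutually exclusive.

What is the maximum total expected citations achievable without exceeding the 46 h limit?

161

AFM scan + flow-cytometry panel + crystallography run + calorimetry series + microarray batch uses 44 of the 46 h and totals 161.
Every other selection either busts 46 h or breaks a pairing rule or fails to beat 161.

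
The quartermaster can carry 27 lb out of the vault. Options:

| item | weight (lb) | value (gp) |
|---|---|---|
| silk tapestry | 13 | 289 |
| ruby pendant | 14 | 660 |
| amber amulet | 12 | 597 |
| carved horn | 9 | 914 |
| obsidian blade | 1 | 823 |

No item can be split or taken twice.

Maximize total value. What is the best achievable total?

2397

Density check — obsidian blade 823.00, carved horn 101.56, amber amulet 49.75 are the best per lb.
Filling by ratio: amber amulet + carved horn + obsidian blade for 2334, with 5 lb left unused.
Dropping amber amulet frees 12 lb; slotting in ruby pendant (14 lb) lifts the total to 2397 at 24 lb.
The spare 3 lb is too small for any remaining item, and no exchange beats 2397.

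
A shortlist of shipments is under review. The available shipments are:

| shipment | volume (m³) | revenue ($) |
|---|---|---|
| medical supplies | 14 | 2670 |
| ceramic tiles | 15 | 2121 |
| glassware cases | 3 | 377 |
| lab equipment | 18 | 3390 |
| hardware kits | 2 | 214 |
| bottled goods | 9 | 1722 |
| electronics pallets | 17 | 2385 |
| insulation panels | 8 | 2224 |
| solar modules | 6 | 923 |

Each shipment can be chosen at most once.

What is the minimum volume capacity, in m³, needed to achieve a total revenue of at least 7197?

Need the lightest bundle worth ≥ 7197.
lab equipment + bottled goods + insulation panels: 7336 revenue at 35 m³.
Below 35 m³ the best achievable stays under 7197.

35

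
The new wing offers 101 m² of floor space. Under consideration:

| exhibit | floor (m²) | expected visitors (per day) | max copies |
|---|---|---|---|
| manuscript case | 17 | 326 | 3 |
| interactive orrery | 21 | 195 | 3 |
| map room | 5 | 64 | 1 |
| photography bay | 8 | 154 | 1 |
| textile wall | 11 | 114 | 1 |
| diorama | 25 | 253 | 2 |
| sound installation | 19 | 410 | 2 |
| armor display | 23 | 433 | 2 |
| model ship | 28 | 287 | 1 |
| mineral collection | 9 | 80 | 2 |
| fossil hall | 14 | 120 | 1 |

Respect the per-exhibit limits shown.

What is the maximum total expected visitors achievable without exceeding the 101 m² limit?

Filling by ratio: 3×manuscript case + photography bay + 2×sound installation for 1952, with 4 m² left unused.
Replace 2×manuscript case and photography bay with 2×armor display: the trade gains 60 net, giving 2012 at 101 m².
No other feasible combination exceeds 2012.

2012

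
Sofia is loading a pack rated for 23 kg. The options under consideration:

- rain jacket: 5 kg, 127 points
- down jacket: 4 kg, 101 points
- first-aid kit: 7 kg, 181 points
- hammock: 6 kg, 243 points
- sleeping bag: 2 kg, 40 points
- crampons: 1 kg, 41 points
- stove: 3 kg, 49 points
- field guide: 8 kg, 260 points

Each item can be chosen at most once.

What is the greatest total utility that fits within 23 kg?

A density-first pass picks first-aid kit + hammock + crampons + field guide — 725 at 22 kg.
The 8 kg tied up in first-aid kit and crampons is better spent on rain jacket + down jacket — total rises to 731 (23 kg).
Every other selection either busts 23 kg or fails to beat 731.

731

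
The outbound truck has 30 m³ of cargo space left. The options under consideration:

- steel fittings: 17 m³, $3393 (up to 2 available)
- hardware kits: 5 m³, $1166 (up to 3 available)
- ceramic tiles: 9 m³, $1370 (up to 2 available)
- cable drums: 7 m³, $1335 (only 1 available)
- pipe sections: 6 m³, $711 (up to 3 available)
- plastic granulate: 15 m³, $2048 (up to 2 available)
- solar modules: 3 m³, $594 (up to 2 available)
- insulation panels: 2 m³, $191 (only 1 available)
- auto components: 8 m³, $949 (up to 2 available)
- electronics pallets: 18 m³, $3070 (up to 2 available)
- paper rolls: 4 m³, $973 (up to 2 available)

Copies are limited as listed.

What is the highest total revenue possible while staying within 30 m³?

Greedy by ratio would take 3×hardware kits + 2×solar modules + 2×paper rolls: 29 m³ used, total 6632.
Dropping 2×solar modules frees 6 m³; slotting in cable drums (7 m³) lifts the total to 6779 at 30 m³.
That's the maximum — no swap from here does better than 6779.

6779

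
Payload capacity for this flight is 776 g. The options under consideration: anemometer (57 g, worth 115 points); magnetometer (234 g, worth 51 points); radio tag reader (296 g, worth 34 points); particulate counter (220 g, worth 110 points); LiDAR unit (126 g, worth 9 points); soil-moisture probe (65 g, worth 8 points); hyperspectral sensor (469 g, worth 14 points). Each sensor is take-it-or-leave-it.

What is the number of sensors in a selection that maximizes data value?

Best achievable data value is 293.
anemometer + magnetometer + particulate counter + LiDAR unit + soil-moisture probe hits 293 at 702 g.
All optima have 5 sensors.

5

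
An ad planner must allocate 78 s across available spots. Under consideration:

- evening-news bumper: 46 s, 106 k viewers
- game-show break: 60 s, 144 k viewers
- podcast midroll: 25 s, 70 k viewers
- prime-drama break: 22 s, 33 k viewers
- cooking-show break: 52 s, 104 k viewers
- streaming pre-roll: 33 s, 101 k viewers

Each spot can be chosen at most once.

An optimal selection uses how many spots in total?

Best achievable expected reach is 176.
evening-news bumper + podcast midroll hits 176 at 71 s.
Every optimal selection uses 2 spots.

2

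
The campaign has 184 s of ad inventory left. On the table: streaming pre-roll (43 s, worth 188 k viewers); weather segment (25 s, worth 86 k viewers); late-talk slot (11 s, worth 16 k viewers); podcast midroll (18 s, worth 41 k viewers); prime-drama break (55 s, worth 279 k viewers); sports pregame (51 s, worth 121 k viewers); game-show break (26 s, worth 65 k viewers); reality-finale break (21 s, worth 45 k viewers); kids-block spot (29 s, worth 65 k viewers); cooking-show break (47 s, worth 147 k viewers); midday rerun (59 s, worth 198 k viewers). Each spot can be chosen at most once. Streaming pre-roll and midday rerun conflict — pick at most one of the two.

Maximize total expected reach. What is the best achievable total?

Taking streaming pre-roll + weather segment + late-talk slot + prime-drama break + cooking-show break: 181 s used, 716 in expected reach.
The spare 3 s is too small for any remaining spot, and no feasible exchange beats 716.

716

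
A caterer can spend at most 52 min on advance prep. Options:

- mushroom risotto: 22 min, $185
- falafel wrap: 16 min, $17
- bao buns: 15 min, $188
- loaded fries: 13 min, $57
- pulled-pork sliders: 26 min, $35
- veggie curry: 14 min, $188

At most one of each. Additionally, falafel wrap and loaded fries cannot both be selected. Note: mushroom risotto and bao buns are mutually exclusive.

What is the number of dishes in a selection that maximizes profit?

3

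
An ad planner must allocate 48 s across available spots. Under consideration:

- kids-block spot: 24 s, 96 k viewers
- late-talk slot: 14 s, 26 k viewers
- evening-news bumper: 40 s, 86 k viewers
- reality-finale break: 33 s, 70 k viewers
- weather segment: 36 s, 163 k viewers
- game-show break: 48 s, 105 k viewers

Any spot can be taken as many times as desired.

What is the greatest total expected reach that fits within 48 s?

192

Taking the top-ratio spots first gives weather segment for 163 (36 s).
Replace weather segment with 2×kids-block spot: the trade gains 29 net, giving 192 at 48 s.
No other feasible combination exceeds 192.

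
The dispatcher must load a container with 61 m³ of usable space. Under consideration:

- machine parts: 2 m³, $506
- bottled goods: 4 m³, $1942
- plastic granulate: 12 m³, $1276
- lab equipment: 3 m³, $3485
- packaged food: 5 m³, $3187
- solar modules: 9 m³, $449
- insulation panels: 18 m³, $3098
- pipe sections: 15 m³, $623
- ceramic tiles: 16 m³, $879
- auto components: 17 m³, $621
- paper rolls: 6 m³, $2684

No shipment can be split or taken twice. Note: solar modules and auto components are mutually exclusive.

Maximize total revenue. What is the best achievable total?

Best packing: machine parts + bottled goods + plastic granulate + lab equipment + packaged food + solar modules + insulation panels + paper rolls — 59 m³, 16627 total.
Next best is machine parts + bottled goods + plastic granulate + lab equipment + packaged food + insulation panels + paper rolls at 16178 (50 m³) — short by 449.

16627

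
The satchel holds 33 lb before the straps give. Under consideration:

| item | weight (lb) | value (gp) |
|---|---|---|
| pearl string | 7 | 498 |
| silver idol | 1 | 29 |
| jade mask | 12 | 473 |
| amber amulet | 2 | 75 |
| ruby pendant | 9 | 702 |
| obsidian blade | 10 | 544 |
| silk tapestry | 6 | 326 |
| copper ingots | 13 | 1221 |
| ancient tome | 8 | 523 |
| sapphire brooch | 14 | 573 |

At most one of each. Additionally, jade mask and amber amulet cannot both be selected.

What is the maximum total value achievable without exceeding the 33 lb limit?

2550

Greedy by ratio would take pearl string + silver idol + amber amulet + ruby pendant + copper ingots: 32 lb used, total 2525.
Dropping pearl string frees 7 lb; slotting in ancient tome (8 lb) lifts the total to 2550 at 33 lb.
Nothing else feasible within 33 lb beats 2550.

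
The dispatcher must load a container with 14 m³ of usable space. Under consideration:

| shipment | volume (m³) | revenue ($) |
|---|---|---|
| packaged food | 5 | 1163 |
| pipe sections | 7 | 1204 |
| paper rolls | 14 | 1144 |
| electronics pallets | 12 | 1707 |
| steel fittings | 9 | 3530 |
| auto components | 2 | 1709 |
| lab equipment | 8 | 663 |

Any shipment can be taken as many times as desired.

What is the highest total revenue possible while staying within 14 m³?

By revenue per m³: auto components 854.50, steel fittings 392.22, packaged food 232.60 lead.
7×auto components uses 14 of the 14 m³ and totals 11963.

11963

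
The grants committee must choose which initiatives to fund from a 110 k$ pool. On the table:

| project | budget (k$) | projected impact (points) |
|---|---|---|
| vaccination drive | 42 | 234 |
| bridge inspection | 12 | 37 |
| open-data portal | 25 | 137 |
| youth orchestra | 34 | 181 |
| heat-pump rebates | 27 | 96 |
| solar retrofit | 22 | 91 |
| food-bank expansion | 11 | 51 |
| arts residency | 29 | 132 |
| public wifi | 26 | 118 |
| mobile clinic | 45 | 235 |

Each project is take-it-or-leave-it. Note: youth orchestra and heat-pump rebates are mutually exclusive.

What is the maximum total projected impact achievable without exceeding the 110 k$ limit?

560

Ranking by ratio (projected impact/k$): vaccination drive 5.57, open-data portal 5.48, youth orchestra 5.32.
The ratio heuristic lands on vaccination drive + open-data portal + youth orchestra (552) but leaves 9 k$ idle.
Dropping open-data portal and youth orchestra frees 59 k$; slotting in solar retrofit + mobile clinic (67 k$) lifts the total to 560 at 109 k$.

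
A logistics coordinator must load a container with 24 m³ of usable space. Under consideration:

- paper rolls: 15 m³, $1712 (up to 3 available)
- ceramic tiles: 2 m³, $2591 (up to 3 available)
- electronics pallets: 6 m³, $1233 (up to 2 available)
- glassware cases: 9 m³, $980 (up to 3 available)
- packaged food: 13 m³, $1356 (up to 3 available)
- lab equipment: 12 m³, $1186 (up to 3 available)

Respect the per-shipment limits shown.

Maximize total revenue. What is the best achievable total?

10239

The ratio ordering already packs tightly: 3×ceramic tiles + 2×electronics pallets, 18 m³, 10239.
No other feasible combination exceeds 10239.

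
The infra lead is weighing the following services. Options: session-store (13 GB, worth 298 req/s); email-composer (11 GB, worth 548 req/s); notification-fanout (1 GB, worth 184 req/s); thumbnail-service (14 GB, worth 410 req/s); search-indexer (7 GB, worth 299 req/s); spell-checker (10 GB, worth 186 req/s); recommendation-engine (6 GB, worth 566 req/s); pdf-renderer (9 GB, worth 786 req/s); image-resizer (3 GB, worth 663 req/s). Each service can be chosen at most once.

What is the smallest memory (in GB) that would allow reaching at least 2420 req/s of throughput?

Look for the lowest-memory combination reaching 2420.
Taking notification-fanout + search-indexer + recommendation-engine + pdf-renderer + image-resizer gives 2498 (≥ 2420) for 26 GB.
No combination under 26 GB hits 2420.

26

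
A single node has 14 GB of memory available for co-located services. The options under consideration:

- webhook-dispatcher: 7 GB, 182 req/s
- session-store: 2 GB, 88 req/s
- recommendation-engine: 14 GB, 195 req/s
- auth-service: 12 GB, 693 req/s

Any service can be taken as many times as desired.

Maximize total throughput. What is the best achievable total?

781

Taking session-store + auth-service: 14 GB used, 781 in throughput.
No other feasible combination exceeds 781.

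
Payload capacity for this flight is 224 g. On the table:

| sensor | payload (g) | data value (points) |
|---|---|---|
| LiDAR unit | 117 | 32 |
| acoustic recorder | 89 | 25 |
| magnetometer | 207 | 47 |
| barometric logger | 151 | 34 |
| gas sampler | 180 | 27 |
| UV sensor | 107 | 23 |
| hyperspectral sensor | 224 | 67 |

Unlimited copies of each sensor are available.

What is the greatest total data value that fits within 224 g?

By data value per g: hyperspectral sensor 0.30, acoustic recorder 0.28, LiDAR unit 0.27 lead.
Hyperspectral sensor uses 224 of the 224 g and totals 67.

67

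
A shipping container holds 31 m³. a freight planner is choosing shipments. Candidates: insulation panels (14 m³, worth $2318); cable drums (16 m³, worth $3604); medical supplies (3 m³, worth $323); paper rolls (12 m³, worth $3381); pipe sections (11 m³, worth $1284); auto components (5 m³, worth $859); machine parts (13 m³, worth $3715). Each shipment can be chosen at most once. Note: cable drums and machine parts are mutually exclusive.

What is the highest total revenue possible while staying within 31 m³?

Best packing: paper rolls + auto components + machine parts — 30 m³, 7955 total.
That's the maximum — no feasible swap from here does better than 7955.

7955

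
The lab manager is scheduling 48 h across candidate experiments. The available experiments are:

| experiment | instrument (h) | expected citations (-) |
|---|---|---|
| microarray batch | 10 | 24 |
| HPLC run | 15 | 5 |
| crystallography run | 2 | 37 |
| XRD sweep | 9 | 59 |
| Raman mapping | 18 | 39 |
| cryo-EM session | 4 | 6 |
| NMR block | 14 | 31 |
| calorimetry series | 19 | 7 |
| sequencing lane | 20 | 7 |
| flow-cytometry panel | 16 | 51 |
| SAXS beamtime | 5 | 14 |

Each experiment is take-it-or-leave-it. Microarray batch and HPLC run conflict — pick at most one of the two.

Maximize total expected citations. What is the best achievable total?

192

Density check — crystallography run 18.50, XRD sweep 6.56, flow-cytometry panel 3.19, SAXS beamtime 2.80 are the best per h.
Filling by ratio: microarray batch + crystallography run + XRD sweep + cryo-EM session + flow-cytometry panel + SAXS beamtime for 191, with 2 h left unused.
Dropping microarray batch and cryo-EM session frees 14 h; slotting in NMR block (14 h) lifts the total to 192 at 46 h.
Nothing else feasible within 48 h beats 192.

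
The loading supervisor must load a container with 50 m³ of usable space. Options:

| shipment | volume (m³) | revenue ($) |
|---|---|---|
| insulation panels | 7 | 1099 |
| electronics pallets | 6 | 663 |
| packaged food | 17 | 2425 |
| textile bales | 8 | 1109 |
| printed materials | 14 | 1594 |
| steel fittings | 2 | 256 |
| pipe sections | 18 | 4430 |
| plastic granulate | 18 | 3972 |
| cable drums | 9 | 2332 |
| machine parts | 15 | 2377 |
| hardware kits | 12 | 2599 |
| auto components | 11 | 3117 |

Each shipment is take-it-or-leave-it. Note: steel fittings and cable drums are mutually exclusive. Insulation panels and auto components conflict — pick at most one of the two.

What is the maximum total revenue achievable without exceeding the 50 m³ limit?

12478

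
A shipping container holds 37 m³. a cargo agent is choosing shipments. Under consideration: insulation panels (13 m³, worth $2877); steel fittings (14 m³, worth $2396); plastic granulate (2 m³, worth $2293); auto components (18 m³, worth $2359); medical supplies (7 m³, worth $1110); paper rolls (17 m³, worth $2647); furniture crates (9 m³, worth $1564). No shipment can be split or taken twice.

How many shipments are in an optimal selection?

The maximum revenue within 37 m³ is 8676.
insulation panels + steel fittings + plastic granulate + medical supplies hits 8676 at 36 m³.
Any selection reaching 8676 contains exactly 4 shipments.

4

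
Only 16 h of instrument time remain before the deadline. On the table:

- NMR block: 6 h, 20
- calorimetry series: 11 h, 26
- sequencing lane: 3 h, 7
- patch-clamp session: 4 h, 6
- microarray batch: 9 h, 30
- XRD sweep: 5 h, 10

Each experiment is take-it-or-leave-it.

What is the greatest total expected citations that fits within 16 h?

50

Ranking by ratio (expected citations/h): NMR block 3.33, microarray batch 3.33, calorimetry series 2.36, sequencing lane 2.33.
NMR block + microarray batch uses 15 of the 16 h and totals 50.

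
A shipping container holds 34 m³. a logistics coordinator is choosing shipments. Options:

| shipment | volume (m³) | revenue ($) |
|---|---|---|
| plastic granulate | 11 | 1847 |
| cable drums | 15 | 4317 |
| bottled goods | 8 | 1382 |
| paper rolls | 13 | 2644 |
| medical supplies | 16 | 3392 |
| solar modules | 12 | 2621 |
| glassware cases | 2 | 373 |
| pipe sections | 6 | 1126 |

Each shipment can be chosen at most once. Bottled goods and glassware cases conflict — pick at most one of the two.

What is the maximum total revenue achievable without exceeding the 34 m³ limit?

8087

Taking the top-ratio shipments first gives cable drums + solar modules + pipe sections for 8064 (33 m³).
Dropping solar modules frees 12 m³; slotting in paper rolls (13 m³) lifts the total to 8087 at 34 m³.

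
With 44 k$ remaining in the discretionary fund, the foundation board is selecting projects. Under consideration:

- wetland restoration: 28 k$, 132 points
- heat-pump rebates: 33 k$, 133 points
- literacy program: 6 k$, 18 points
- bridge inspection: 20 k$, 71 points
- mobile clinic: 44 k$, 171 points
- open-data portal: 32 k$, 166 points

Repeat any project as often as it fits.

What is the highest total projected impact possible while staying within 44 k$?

202

The ratio ordering already packs tightly: 2×literacy program + open-data portal, 44 k$, 202.
Every other selection either busts 44 k$ or fails to beat 202.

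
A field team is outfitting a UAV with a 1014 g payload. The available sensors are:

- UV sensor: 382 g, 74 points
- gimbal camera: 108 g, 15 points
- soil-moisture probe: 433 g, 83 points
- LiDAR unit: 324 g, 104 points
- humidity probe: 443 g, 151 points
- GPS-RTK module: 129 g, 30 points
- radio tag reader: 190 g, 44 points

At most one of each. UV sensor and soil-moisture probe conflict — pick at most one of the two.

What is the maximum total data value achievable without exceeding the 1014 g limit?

300

Taking gimbal camera + LiDAR unit + humidity probe + GPS-RTK module: 1004 g used, 300 in data value.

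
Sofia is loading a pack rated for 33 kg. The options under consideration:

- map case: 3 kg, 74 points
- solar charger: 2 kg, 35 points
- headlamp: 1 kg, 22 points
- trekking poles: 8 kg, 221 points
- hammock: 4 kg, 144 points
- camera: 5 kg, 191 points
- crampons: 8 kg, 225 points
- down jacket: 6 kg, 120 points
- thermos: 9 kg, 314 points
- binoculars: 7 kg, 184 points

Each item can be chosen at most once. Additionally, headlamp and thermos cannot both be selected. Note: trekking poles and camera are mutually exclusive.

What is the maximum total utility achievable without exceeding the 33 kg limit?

Density check — camera 38.20, hammock 36.00, thermos 34.89 are the best per kg.
Best packing: hammock + camera + crampons + thermos + binoculars — 33 kg, 1058 total.
Runner-up hammock + camera + crampons + down jacket + thermos tops out at 994.

1058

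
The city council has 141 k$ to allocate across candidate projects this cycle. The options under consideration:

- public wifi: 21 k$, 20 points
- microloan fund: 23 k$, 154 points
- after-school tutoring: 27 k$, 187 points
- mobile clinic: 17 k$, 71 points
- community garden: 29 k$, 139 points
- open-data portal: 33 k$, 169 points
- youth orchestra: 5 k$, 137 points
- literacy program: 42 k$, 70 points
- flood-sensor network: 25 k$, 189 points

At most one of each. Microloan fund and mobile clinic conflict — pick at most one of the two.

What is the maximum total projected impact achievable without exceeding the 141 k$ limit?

892

Taking after-school tutoring + mobile clinic + community garden + open-data portal + youth orchestra + flood-sensor network: 136 k$ used, 892 in projected impact.
Runner-up public wifi + microloan fund + after-school tutoring + open-data portal + youth orchestra + flood-sensor network tops out at 856.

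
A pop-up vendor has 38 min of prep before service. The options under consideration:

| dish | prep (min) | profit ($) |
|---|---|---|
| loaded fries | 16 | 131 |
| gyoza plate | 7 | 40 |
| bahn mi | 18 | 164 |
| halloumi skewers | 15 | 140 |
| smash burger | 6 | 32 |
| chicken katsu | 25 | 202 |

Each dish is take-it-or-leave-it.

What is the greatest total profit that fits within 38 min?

311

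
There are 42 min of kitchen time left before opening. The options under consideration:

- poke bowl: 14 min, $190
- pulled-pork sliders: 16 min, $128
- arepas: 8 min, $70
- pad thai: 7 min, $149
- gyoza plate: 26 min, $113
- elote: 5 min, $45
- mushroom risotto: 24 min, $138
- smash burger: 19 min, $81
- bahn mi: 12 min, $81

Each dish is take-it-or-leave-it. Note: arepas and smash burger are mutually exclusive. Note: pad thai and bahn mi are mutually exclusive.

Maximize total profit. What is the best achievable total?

512

Taking the top-ratio dishes first gives poke bowl + arepas + pad thai + elote for 454 (34 min).
Dropping arepas frees 8 min; slotting in pulled-pork sliders (16 min) lifts the total to 512 at 42 min.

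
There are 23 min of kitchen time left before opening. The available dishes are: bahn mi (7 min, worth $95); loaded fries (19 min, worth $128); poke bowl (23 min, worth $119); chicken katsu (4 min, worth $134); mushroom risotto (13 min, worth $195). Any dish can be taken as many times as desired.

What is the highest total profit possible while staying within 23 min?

670

The ratio ordering already packs tightly: 5×chicken katsu, 20 min, 670.
Nothing else within 23 min beats 670.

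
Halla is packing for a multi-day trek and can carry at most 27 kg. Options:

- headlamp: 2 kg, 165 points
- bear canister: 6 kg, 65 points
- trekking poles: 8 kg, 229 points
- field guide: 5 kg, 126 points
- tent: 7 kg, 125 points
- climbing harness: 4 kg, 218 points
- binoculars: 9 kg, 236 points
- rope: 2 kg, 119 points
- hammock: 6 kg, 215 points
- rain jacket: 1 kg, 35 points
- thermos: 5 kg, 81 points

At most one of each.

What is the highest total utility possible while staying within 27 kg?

1072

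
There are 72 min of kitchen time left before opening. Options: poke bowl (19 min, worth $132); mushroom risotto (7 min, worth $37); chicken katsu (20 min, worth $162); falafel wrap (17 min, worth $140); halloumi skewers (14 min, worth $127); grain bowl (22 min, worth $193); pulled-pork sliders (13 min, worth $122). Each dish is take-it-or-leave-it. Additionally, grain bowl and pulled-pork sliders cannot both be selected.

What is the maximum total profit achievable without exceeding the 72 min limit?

592

Poke bowl + falafel wrap + halloumi skewers + grain bowl uses 72 of the 72 min and totals 592.
The closest alternative, mushroom risotto + chicken katsu + falafel wrap + halloumi skewers + pulled-pork sliders, reaches only 588.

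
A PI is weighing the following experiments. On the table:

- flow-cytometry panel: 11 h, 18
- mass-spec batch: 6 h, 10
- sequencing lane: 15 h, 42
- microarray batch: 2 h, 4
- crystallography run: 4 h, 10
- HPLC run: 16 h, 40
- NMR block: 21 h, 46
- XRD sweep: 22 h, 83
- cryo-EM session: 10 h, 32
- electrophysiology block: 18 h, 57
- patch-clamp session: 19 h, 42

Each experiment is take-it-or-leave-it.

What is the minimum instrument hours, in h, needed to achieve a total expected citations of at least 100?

32

Look for the lowest-instrument combination reaching 100.
mass-spec batch + crystallography run + XRD sweep reaches 103 using 32 h.
Any bundle with less than 32 h falls short of 100.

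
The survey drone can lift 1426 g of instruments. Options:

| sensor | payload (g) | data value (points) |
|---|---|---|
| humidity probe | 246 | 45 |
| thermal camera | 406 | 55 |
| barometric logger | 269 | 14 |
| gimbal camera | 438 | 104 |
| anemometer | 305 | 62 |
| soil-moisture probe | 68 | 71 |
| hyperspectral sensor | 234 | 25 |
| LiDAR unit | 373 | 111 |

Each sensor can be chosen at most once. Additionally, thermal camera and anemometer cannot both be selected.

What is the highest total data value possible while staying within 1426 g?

373

Best packing: gimbal camera + anemometer + soil-moisture probe + hyperspectral sensor + LiDAR unit — 1418 g, 373 total.
Nothing else feasible within 1426 g beats 373.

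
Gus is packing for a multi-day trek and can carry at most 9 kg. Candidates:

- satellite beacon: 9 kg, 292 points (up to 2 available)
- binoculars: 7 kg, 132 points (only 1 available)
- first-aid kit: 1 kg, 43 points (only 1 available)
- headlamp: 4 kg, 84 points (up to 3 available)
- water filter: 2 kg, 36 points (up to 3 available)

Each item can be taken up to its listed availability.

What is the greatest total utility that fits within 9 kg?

292

Density check — first-aid kit 43.00, satellite beacon 32.44, headlamp 21.00, binoculars 18.86 are the best per kg.
Taking the top-ratio items first gives first-aid kit + 2×headlamp for 211 (9 kg).
Replace first-aid kit and 2×headlamp with satellite beacon: the trade gains 81 net, giving 292 at 9 kg.
Every other selection either busts 9 kg or exceeds an availability limit or fails to beat 292.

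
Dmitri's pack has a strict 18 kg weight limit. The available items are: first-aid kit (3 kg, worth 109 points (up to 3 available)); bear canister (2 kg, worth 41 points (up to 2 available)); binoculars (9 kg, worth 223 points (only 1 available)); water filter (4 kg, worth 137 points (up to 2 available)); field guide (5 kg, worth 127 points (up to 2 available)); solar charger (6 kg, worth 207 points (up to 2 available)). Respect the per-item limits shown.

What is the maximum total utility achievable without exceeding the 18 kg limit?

632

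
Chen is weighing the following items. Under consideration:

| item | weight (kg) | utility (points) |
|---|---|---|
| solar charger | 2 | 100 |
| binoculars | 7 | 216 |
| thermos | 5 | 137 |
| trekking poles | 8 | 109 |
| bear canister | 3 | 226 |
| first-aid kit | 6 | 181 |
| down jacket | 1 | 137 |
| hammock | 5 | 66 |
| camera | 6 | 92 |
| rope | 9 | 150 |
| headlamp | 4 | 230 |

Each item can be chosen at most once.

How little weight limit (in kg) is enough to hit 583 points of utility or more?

8

Look for the lowest-weight combination reaching 583.
Taking bear canister + down jacket + headlamp gives 593 (≥ 583) for 8 kg.
No combination under 8 kg hits 583.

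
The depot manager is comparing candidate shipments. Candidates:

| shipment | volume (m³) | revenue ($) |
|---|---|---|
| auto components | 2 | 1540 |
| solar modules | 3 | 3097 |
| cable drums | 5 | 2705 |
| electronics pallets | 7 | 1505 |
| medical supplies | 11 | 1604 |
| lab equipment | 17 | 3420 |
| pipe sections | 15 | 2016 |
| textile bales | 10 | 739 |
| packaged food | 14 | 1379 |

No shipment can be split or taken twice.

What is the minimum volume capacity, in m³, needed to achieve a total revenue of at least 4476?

Need the lightest bundle worth ≥ 4476.
Taking auto components + solar modules gives 4637 (≥ 4476) for 5 m³.
Below 5 m³ the best achievable stays under 4476.

5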